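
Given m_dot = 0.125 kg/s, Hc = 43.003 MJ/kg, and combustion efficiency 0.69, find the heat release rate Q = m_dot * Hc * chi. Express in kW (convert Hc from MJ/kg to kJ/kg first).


Hc = 43.003 MJ/kg = 43.003 * 1000 kJ/kg = 43003 kJ/kg
Q = 0.125 kg/s * 43003 kJ/kg * 0.69 = 3709.0 kW

3709.0 kW


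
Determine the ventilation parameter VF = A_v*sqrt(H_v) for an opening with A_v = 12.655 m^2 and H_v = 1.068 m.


sqrt(H_v) = 1.0334
VF = 12.655 * 1.0334 = 13.078 m^(5/2)

13.078 m^(5/2)


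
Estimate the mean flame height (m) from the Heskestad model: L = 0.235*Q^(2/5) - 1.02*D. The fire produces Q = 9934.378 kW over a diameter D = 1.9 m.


Q^(2/5) = 39.706
0.235 * Q^(2/5) = 9.3309
1.02 * D = 1.938
L = 7.3929 m

7.3929 m


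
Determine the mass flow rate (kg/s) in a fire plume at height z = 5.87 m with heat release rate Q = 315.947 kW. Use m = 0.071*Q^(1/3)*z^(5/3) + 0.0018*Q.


Q^(1/3) = 6.8109
z^(5/3) = 19.101
First term = 0.071 * 6.8109 * 19.101 = 9.2369
Second term = 0.0018 * 315.947 = 0.56870
m = 9.8056 kg/s

9.8056 kg/s


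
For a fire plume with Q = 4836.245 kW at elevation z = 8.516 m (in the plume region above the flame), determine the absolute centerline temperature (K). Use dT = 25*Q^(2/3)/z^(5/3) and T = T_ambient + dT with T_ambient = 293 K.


Q^(2/3) = 285.98
z^(5/3) = 35.513
dT = 25 * 285.98 / 35.513 = 201.32 K
T = 293 + 201.32 = 494.32 K

494.32 K


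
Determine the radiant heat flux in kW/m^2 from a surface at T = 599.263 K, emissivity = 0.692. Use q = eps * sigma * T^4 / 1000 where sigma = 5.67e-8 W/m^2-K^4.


T^4 = 1.2896e+11
q = 0.692 * 5.67e-8 * 1.2896e+11 / 1000 = 5.0601 kW/m^2

5.0601 kW/m^2


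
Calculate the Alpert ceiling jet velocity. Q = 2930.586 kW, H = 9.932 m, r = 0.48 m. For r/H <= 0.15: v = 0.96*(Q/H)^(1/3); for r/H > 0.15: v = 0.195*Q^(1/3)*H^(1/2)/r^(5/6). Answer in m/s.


r/H = 0.48 / 9.932 = 0.048329
r/H <= 0.15, so v = 0.96*(Q/H)^(1/3)
Q/H = 295.07
(Q/H)^(1/3) = 6.6574
v = 0.96 * 6.6574 = 6.3911 m/s

6.3911 m/s


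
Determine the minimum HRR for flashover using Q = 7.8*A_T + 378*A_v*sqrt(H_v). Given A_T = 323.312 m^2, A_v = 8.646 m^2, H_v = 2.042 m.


7.8*A_T = 2521.8
sqrt(H_v) = 1.4290
378*A_v*sqrt(H_v) = 4670.2
Q = 2521.8 + 4670.2 = 7192.0 kW

7192.0 kW


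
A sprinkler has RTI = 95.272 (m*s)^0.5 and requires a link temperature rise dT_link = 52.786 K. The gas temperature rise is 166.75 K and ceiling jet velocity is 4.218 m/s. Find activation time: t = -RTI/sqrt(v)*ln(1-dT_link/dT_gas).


dT_link/dT_gas = 0.31656
ln(1 - 0.31656) = -0.38061
t = -95.272 / sqrt(4.218) * -0.38061 = 17.656 s

17.656 s


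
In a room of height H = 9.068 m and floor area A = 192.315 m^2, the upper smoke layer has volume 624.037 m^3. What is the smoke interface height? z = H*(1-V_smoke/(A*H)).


V/(A*H) = 0.35784
1 - 0.35784 = 0.64216
z = 9.068 * 0.64216 = 5.8231 m

5.8231 m


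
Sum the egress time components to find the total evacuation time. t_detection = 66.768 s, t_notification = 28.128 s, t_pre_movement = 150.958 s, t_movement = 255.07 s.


Total = 66.768 + 28.128 + 150.958 + 255.07 = 500.924 s

500.924 s


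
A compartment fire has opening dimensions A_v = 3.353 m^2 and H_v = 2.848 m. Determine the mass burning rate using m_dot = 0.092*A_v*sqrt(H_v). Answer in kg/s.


sqrt(H_v) = 1.6876
m_dot = 0.092 * 3.353 * 1.6876 = 0.52058 kg/s

0.52058 kg/s


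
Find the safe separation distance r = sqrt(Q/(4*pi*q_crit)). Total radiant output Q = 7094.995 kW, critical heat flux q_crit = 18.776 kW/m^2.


4*pi*q_crit = 235.95
Q/(4*pi*q_crit) = 30.070
r = sqrt(30.070) = 5.4836 m

5.4836 m


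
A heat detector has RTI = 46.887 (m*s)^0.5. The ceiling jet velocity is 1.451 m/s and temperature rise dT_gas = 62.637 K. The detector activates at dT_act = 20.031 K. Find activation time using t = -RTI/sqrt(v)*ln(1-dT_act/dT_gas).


dT_act/dT_gas = 0.31980
ln(1 - 0.31980) = -0.38536
t = -46.887 / sqrt(1.451) * -0.38536 = 15.000 s

15.000 s


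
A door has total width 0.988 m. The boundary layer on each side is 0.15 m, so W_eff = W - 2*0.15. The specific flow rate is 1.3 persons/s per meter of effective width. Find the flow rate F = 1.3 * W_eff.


W_eff = 0.988 - 0.30 = 0.688 m
F = 1.3 * 0.688 = 0.89440 persons/s

0.89440 persons/s


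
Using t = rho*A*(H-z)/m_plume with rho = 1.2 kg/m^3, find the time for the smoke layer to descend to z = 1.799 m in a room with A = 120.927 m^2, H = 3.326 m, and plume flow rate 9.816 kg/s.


H - z = 1.527 m
t = 1.2 * 120.927 * 1.527 / 9.816 = 22.574 s

22.574 s


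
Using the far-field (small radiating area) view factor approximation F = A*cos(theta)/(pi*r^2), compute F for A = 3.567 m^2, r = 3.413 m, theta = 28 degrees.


cos(28 deg) = 0.88295
pi*r^2 = 36.595
F = 3.567 * 0.88295 / 36.595 = 0.086063

0.086063


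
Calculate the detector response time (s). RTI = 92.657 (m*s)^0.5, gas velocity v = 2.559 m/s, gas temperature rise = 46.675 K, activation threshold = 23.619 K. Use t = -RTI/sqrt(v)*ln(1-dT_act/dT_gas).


dT_act/dT_gas = 0.50603
ln(1 - 0.50603) = -0.70528
t = -92.657 / sqrt(2.559) * -0.70528 = 40.851 s

40.851 s


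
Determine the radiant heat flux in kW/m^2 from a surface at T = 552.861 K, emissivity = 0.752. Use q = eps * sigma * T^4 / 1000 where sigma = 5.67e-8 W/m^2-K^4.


T^4 = 9.3425e+10
q = 0.752 * 5.67e-8 * 9.3425e+10 / 1000 = 3.9835 kW/m^2

3.9835 kW/m^2


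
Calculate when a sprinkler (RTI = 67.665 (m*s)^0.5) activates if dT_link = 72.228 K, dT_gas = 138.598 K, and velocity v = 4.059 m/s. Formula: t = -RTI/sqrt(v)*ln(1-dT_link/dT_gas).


dT_link/dT_gas = 0.52113
ln(1 - 0.52113) = -0.73633
t = -67.665 / sqrt(4.059) * -0.73633 = 24.730 s

24.730 s


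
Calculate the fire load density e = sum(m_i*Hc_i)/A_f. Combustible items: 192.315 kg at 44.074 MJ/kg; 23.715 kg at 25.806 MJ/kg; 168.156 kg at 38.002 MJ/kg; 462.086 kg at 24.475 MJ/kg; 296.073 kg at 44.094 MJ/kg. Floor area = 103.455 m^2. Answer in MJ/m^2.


Total energy = 192.315*44.074 + 23.715*25.806 + 168.156*38.002 + 462.086*24.475 + 296.073*44.094
= 8476.091 + 611.9893 + 6390.264 + 11309.55 + 13055.04
= 39842.94 MJ
e = 39842.94 / 103.455 = 385.12 MJ/m^2

385.12 MJ/m^2


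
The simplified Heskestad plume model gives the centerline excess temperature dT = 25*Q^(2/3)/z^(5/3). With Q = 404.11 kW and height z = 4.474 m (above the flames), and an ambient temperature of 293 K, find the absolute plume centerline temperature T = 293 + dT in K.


Q^(2/3) = 54.660
z^(5/3) = 12.148
dT = 25 * 54.660 / 12.148 = 112.49 K
T = 293 + 112.49 = 405.49 K

405.49 K


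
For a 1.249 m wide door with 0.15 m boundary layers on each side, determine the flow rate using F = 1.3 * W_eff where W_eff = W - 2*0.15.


W_eff = 1.249 - 0.30 = 0.949 m
F = 1.3 * 0.949 = 1.2337 persons/s

1.2337 persons/s


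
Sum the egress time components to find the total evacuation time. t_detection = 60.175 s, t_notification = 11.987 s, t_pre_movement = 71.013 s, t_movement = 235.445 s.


Total = 60.175 + 11.987 + 71.013 + 235.445 = 378.62 s

378.62 s


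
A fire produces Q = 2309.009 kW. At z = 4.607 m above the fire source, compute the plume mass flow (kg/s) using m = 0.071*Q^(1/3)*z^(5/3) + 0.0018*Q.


Q^(1/3) = 13.217
z^(5/3) = 12.755
First term = 0.071 * 13.217 * 12.755 = 11.970
Second term = 0.0018 * 2309.009 = 4.1562
m = 16.126 kg/s

16.126 kg/s


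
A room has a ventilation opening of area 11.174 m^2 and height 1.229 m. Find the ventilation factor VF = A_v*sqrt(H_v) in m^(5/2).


sqrt(H_v) = 1.1086
VF = 11.174 * 1.1086 = 12.388 m^(5/2)

12.388 m^(5/2)


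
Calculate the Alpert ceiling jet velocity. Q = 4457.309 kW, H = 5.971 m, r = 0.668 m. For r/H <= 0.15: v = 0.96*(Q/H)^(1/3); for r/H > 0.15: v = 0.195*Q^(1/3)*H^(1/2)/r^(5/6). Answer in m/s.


r/H = 0.668 / 5.971 = 0.11187
r/H <= 0.15, so v = 0.96*(Q/H)^(1/3)
Q/H = 746.49
(Q/H)^(1/3) = 9.0714
v = 0.96 * 9.0714 = 8.7086 m/s

8.7086 m/s


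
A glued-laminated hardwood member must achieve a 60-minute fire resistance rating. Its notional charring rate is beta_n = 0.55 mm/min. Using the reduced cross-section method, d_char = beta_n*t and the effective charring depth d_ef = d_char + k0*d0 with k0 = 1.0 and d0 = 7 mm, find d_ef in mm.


d_char = 0.55 * 60 = 33 mm
d_ef = 33 + 1.0*7 = 40 mm

40 mm


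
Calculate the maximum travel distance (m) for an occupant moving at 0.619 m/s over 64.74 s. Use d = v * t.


d = 0.619 * 64.74 = 40.074 m

40.074 m


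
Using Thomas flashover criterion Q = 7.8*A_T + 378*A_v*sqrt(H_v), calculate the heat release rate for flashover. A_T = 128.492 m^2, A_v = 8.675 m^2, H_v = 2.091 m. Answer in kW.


7.8*A_T = 1002.2
sqrt(H_v) = 1.4460
378*A_v*sqrt(H_v) = 4741.7
Q = 1002.2 + 4741.7 = 5744.0 kW

5744.0 kW


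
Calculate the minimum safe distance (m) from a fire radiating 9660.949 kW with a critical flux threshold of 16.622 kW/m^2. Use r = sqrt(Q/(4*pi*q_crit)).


4*pi*q_crit = 208.88
Q/(4*pi*q_crit) = 46.252
r = sqrt(46.252) = 6.8009 m

6.8009 m


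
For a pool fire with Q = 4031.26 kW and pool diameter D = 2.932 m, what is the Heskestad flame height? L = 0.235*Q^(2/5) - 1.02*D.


Q^(2/5) = 27.681
0.235 * Q^(2/5) = 6.5050
1.02 * D = 2.9906
L = 3.5143 m

3.5143 m


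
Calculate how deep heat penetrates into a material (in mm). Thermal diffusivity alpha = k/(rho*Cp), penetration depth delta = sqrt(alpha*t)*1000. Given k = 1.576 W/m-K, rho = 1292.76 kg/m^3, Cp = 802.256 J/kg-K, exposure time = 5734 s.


alpha = 1.576 / (1292.76 * 802.256) = 1.5196e-06 m^2/s
alpha * t = 0.0087133
delta = sqrt(0.0087133) * 1000 = 93.345 mm

93.345 mm


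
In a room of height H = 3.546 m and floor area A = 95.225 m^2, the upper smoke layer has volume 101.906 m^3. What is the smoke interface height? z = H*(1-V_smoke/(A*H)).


V/(A*H) = 0.30179
1 - 0.30179 = 0.69821
z = 3.546 * 0.69821 = 2.4758 m

2.4758 m


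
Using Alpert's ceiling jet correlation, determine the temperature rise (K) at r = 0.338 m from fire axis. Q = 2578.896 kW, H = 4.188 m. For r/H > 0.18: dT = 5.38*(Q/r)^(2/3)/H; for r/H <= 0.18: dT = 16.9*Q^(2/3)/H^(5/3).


r/H = 0.338 / 4.188 = 0.080707
r/H <= 0.18, so dT = 16.9*Q^(2/3)/H^(5/3)
Q^(2/3) = 188.06
H^(5/3) = 10.881
dT = 16.9 * 188.06 / 10.881 = 292.08 K

292.08 K


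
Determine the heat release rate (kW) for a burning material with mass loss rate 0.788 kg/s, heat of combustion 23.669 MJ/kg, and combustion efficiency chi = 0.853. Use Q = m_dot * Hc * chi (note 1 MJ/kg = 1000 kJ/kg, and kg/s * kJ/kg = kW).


Hc = 23.669 MJ/kg = 23.669 * 1000 kJ/kg = 23669 kJ/kg
Q = 0.788 kg/s * 23669 kJ/kg * 0.853 = 15909 kW

15909 kW


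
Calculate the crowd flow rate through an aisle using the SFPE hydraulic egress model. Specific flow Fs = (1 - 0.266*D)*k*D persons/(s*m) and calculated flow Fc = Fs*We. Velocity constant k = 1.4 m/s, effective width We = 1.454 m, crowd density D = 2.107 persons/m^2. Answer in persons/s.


1 - 0.266*D = 1 - 0.266*2.107 = 0.43954
Fs = 0.43954 * 1.4 * 2.107 = 1.2965 persons/(s*m)
Fc = 1.2965 * 1.454 = 1.8852 persons/s

1.8852 persons/s


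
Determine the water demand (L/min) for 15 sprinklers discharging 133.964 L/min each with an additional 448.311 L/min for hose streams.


Sprinkler demand = 15 * 133.964 = 2009.46 L/min
Total = 2009.46 + 448.311 = 2457.771 L/min

2457.771 L/min


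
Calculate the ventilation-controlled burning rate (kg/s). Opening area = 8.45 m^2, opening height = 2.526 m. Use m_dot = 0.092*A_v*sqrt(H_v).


sqrt(H_v) = 1.5893
m_dot = 0.092 * 8.45 * 1.5893 = 1.2356 kg/s

1.2356 kg/s


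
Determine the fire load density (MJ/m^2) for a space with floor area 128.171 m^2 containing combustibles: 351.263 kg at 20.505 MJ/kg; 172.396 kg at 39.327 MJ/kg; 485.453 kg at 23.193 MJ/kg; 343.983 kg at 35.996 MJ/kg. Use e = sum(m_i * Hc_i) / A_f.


Total energy = 351.263*20.505 + 172.396*39.327 + 485.453*23.193 + 343.983*35.996
= 7202.648 + 6779.817 + 11259.11 + 12382.01
= 37623.59 MJ
e = 37623.59 / 128.171 = 293.54 MJ/m^2

293.54 MJ/m^2


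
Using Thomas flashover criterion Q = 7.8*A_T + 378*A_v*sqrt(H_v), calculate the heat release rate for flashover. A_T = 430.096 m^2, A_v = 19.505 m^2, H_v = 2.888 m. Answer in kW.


7.8*A_T = 3354.7
sqrt(H_v) = 1.6994
378*A_v*sqrt(H_v) = 12530
Q = 3354.7 + 12530 = 15884 kW

15884 kW


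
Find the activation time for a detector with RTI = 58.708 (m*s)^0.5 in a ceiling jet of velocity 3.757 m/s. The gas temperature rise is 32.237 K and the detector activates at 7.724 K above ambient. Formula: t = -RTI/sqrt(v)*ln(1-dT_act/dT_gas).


dT_act/dT_gas = 0.23960
ln(1 - 0.23960) = -0.27391
t = -58.708 / sqrt(3.757) * -0.27391 = 8.2963 s

8.2963 s


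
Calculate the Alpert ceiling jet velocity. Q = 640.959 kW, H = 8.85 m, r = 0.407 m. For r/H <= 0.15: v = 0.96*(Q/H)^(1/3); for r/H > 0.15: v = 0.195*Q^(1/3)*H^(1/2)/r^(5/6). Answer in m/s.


r/H = 0.407 / 8.85 = 0.045989
r/H <= 0.15, so v = 0.96*(Q/H)^(1/3)
Q/H = 72.425
(Q/H)^(1/3) = 4.1683
v = 0.96 * 4.1683 = 4.0016 m/s

4.0016 m/s


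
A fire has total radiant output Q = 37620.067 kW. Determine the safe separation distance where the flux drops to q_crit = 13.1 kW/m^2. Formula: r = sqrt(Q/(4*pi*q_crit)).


4*pi*q_crit = 164.62
Q/(4*pi*q_crit) = 228.53
r = sqrt(228.53) = 15.117 m

15.117 m


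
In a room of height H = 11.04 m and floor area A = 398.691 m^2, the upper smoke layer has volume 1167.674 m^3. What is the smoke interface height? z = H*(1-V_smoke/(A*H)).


V/(A*H) = 0.26529
1 - 0.26529 = 0.73471
z = 11.04 * 0.73471 = 8.1112 m

8.1112 m


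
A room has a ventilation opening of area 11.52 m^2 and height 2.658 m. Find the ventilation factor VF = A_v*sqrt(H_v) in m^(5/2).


sqrt(H_v) = 1.6303
VF = 11.52 * 1.6303 = 18.781 m^(5/2)

18.781 m^(5/2)


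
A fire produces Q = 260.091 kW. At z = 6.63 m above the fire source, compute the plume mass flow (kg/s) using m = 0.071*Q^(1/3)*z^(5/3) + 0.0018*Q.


Q^(1/3) = 6.3832
z^(5/3) = 23.399
First term = 0.071 * 6.3832 * 23.399 = 10.604
Second term = 0.0018 * 260.091 = 0.46816
m = 11.073 kg/s

11.073 kg/s


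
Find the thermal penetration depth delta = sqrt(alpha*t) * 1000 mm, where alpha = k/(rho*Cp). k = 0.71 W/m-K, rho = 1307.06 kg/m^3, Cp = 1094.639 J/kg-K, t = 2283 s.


alpha = 0.71 / (1307.06 * 1094.639) = 4.9624e-07 m^2/s
alpha * t = 0.0011329
delta = sqrt(0.0011329) * 1000 = 33.659 mm

33.659 mm


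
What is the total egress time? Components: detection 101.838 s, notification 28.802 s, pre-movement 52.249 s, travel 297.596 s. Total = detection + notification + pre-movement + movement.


Total = 101.838 + 28.802 + 52.249 + 297.596 = 480.485 s

480.485 s


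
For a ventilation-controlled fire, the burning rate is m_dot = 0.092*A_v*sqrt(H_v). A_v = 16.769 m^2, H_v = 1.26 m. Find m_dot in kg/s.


sqrt(H_v) = 1.1225
m_dot = 0.092 * 16.769 * 1.1225 = 1.7317 kg/s

1.7317 kg/s


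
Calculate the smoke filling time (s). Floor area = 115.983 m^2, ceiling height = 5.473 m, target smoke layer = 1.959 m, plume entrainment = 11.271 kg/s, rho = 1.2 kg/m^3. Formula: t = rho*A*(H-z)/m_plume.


H - z = 3.514 m
t = 1.2 * 115.983 * 3.514 / 11.271 = 43.393 s

43.393 s


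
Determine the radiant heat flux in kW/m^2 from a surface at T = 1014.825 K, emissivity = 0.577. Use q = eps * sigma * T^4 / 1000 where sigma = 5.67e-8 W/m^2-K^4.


T^4 = 1.0606e+12
q = 0.577 * 5.67e-8 * 1.0606e+12 / 1000 = 34.700 kW/m^2

34.700 kW/m^2


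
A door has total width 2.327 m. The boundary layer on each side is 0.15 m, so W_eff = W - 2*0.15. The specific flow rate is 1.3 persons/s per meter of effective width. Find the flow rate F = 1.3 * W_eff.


W_eff = 2.327 - 0.30 = 2.027 m
F = 1.3 * 2.027 = 2.6351 persons/s

2.6351 persons/s


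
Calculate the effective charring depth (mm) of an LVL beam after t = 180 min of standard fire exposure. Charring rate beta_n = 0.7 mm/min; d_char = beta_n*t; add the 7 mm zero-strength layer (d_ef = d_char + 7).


d_char = 0.7 * 180 = 126 mm
d_ef = 126 + 1.0*7 = 133 mm

133 mm


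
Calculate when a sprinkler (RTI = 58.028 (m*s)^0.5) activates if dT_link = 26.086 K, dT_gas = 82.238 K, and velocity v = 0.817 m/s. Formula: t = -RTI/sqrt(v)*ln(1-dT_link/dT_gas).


dT_link/dT_gas = 0.31720
ln(1 - 0.31720) = -0.38156
t = -58.028 / sqrt(0.817) * -0.38156 = 24.495 s

24.495 s


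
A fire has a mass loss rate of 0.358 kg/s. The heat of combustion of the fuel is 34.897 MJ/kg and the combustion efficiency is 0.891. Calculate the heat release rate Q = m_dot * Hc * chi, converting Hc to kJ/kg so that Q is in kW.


Hc = 34.897 MJ/kg = 34.897 * 1000 kJ/kg = 34897 kJ/kg
Q = 0.358 kg/s * 34897 kJ/kg * 0.891 = 11131 kW

11131 kW


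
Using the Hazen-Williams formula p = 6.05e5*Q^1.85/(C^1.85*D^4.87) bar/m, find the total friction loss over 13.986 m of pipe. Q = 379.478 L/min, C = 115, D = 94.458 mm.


Q^1.85 = 59087
C^1.85 = 6490.7
D^4.87 = 4.1631e+09
p/m = 0.0013230 bar/m
p_total = 0.0013230 * 13.986 = 0.018503 bar

0.018503 bar


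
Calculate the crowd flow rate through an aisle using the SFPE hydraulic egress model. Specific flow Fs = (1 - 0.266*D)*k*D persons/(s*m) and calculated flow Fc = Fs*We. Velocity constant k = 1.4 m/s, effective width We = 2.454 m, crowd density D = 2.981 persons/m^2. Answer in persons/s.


1 - 0.266*D = 1 - 0.266*2.981 = 0.20705
Fs = 0.20705 * 1.4 * 2.981 = 0.86412 persons/(s*m)
Fc = 0.86412 * 2.454 = 2.1205 persons/s

2.1205 persons/s


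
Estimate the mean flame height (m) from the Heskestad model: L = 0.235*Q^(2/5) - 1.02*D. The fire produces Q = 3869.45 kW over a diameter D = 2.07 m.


Q^(2/5) = 27.231
0.235 * Q^(2/5) = 6.3992
1.02 * D = 2.1114
L = 4.2878 m

4.2878 m


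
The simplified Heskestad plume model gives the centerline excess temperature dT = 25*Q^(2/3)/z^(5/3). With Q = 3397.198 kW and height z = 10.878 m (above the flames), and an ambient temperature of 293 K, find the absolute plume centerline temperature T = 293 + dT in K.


Q^(2/3) = 225.99
z^(5/3) = 53.405
dT = 25 * 225.99 / 53.405 = 105.79 K
T = 293 + 105.79 = 398.79 K

398.79 K


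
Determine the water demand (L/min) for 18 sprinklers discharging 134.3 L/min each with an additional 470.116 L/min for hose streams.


Sprinkler demand = 18 * 134.3 = 2417.4 L/min
Total = 2417.4 + 470.116 = 2887.516 L/min

2887.516 L/min


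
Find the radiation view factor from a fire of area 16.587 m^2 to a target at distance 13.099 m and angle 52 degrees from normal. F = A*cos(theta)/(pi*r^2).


cos(52 deg) = 0.61566
pi*r^2 = 539.05
F = 16.587 * 0.61566 / 539.05 = 0.018945

0.018945


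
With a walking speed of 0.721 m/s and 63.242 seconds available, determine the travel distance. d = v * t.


d = 0.721 * 63.242 = 45.597 m

45.597 m


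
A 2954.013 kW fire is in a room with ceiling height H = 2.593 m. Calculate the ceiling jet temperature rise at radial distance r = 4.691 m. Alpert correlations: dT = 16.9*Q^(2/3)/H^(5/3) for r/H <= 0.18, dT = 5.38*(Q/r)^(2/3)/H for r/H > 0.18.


r/H = 4.691 / 2.593 = 1.8091
r/H > 0.18, so dT = 5.38*(Q/r)^(2/3)/H
Q/r = 629.72
(Q/r)^(2/3) = 73.468
dT = 5.38 * 73.468 / 2.593 = 152.43 K

152.43 K


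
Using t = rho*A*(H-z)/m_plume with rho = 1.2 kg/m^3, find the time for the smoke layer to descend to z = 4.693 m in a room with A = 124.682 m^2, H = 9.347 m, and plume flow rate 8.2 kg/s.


H - z = 4.654 m
t = 1.2 * 124.682 * 4.654 / 8.2 = 84.918 s

84.918 s


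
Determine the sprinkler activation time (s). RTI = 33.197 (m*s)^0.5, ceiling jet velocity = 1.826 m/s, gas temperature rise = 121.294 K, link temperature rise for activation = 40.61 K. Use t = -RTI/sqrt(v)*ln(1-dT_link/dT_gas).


dT_link/dT_gas = 0.33481
ln(1 - 0.33481) = -0.40768
t = -33.197 / sqrt(1.826) * -0.40768 = 10.015 s

10.015 s


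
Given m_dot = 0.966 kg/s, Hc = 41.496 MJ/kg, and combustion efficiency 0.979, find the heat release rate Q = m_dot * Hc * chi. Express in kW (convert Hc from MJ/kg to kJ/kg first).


Hc = 41.496 MJ/kg = 41.496 * 1000 kJ/kg = 41496 kJ/kg
Q = 0.966 kg/s * 41496 kJ/kg * 0.979 = 39243 kW

39243 kW


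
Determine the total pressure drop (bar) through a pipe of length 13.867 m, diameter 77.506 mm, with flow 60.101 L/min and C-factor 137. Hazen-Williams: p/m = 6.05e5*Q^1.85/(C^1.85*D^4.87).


Q^1.85 = 1954.0
C^1.85 = 8972.9
D^4.87 = 1.5888e+09
p/m = 8.2926e-05 bar/m
p_total = 8.2926e-05 * 13.867 = 0.0011499 bar

0.0011499 bar


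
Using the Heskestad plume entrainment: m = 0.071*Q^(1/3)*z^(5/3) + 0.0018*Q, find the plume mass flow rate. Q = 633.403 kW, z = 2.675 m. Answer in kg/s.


Q^(1/3) = 8.5880
z^(5/3) = 5.1547
First term = 0.071 * 8.5880 * 5.1547 = 3.1431
Second term = 0.0018 * 633.403 = 1.1401
m = 4.2832 kg/s

4.2832 kg/s


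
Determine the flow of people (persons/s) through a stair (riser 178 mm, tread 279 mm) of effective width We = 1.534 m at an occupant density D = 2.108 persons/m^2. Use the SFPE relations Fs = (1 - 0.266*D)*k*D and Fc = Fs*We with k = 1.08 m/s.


1 - 0.266*D = 1 - 0.266*2.108 = 0.43927
Fs = 0.43927 * 1.08 * 2.108 = 1.0001 persons/(s*m)
Fc = 1.0001 * 1.534 = 1.5341 persons/s

1.5341 persons/s


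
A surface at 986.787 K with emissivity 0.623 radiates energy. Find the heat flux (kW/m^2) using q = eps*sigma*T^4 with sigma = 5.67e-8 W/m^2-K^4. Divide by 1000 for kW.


T^4 = 9.4819e+11
q = 0.623 * 5.67e-8 * 9.4819e+11 / 1000 = 33.494 kW/m^2

33.494 kW/m^2


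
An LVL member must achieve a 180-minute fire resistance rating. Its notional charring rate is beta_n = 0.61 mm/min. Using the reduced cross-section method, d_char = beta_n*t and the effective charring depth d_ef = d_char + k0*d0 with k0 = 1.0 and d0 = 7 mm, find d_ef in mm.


d_char = 0.61 * 180 = 109.8 mm
d_ef = 109.8 + 1.0*7 = 116.8 mm

116.8 mm


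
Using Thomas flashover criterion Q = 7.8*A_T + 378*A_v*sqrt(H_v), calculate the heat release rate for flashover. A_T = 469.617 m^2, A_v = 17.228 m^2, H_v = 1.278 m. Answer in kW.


7.8*A_T = 3663.0
sqrt(H_v) = 1.1305
378*A_v*sqrt(H_v) = 7361.9
Q = 3663.0 + 7361.9 = 11025 kW

11025 kW


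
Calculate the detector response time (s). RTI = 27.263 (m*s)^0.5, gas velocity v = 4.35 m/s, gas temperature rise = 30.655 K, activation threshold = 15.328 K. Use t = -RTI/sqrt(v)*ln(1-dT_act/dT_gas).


dT_act/dT_gas = 0.50002
ln(1 - 0.50002) = -0.69318
t = -27.263 / sqrt(4.35) * -0.69318 = 9.0610 s

9.0610 s


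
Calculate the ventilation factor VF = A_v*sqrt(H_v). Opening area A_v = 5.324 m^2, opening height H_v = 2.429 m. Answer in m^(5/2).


sqrt(H_v) = 1.5585
VF = 5.324 * 1.5585 = 8.2976 m^(5/2)

8.2976 m^(5/2)


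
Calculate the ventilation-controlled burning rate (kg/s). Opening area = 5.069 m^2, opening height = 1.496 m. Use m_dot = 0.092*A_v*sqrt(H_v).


sqrt(H_v) = 1.2231
m_dot = 0.092 * 5.069 * 1.2231 = 0.57040 kg/s

0.57040 kg/s


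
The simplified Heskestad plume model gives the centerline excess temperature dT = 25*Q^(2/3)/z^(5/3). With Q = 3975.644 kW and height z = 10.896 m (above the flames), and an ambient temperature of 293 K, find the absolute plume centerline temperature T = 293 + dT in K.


Q^(2/3) = 250.96
z^(5/3) = 53.552
dT = 25 * 250.96 / 53.552 = 117.16 K
T = 293 + 117.16 = 410.16 K

410.16 K


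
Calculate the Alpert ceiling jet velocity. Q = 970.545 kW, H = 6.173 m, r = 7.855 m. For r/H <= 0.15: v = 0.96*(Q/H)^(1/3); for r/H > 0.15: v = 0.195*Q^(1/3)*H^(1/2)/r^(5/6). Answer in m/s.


r/H = 7.855 / 6.173 = 1.2725
r/H > 0.15, so v = 0.195*Q^(1/3)*H^(1/2)/r^(5/6)
Q^(1/3) = 9.9008
H^(1/2) = 2.4846
r^(5/6) = 5.5713
v = 0.195 * 9.9008 * 2.4846 / 5.5713 = 0.86099 m/s

0.86099 m/s


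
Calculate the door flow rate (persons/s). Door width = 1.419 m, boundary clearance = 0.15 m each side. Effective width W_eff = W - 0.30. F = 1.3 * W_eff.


W_eff = 1.419 - 0.30 = 1.119 m
F = 1.3 * 1.119 = 1.4547 persons/s

1.4547 persons/s


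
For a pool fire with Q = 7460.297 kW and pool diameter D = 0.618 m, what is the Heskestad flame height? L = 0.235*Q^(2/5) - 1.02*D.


Q^(2/5) = 35.408
0.235 * Q^(2/5) = 8.3209
1.02 * D = 0.63036
L = 7.6905 m

7.6905 m


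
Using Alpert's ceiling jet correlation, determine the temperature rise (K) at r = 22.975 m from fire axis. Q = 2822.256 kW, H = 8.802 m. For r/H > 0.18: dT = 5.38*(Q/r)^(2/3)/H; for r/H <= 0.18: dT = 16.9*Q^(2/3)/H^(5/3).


r/H = 22.975 / 8.802 = 2.6102
r/H > 0.18, so dT = 5.38*(Q/r)^(2/3)/H
Q/r = 122.84
(Q/r)^(2/3) = 24.711
dT = 5.38 * 24.711 / 8.802 = 15.104 K

15.104 K


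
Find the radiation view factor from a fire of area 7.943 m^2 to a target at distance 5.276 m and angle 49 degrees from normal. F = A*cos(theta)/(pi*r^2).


cos(49 deg) = 0.65606
pi*r^2 = 87.450
F = 7.943 * 0.65606 / 87.450 = 0.059589

0.059589


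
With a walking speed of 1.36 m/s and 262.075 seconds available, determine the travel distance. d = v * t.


d = 1.36 * 262.075 = 356.422 m

356.422 m


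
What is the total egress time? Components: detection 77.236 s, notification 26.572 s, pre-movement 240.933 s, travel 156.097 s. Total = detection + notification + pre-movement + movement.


Total = 77.236 + 26.572 + 240.933 + 156.097 = 500.838 s

500.838 s


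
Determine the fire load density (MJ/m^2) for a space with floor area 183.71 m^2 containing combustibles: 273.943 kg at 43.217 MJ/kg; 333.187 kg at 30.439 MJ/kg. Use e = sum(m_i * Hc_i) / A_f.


Total energy = 273.943*43.217 + 333.187*30.439
= 11838.99 + 10141.88
= 21980.87 MJ
e = 21980.87 / 183.71 = 119.65 MJ/m^2

119.65 MJ/m^2


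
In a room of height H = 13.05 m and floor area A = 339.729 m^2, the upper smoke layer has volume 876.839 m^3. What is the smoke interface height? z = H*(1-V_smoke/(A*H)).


V/(A*H) = 0.19778
1 - 0.19778 = 0.80222
z = 13.05 * 0.80222 = 10.469 m

10.469 m


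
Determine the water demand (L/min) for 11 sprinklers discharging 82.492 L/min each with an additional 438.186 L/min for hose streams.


Sprinkler demand = 11 * 82.492 = 907.412 L/min
Total = 907.412 + 438.186 = 1345.598 L/min

1345.598 L/min


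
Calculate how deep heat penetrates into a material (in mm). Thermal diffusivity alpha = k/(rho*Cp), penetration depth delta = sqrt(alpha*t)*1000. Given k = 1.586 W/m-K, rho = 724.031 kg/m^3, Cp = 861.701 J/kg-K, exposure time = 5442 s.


alpha = 1.586 / (724.031 * 861.701) = 2.5421e-06 m^2/s
alpha * t = 0.013834
delta = sqrt(0.013834) * 1000 = 117.62 mm

117.62 mm


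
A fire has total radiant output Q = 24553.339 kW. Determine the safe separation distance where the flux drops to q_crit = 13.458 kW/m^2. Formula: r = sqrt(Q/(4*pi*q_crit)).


4*pi*q_crit = 169.12
Q/(4*pi*q_crit) = 145.18
r = sqrt(145.18) = 12.049 m

12.049 m


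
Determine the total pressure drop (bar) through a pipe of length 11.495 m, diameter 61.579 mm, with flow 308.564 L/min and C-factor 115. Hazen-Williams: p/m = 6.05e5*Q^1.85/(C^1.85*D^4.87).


Q^1.85 = 40298
C^1.85 = 6490.7
D^4.87 = 5.1825e+08
p/m = 0.0072480 bar/m
p_total = 0.0072480 * 11.495 = 0.083315 bar

0.083315 bar


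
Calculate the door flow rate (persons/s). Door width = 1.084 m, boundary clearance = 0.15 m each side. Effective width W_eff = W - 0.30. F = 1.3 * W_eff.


W_eff = 1.084 - 0.30 = 0.784 m
F = 1.3 * 0.784 = 1.0192 persons/s

1.0192 persons/s


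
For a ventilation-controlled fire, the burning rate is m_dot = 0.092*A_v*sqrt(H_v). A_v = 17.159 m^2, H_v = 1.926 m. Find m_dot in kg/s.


sqrt(H_v) = 1.3878
m_dot = 0.092 * 17.159 * 1.3878 = 2.1908 kg/s

2.1908 kg/s


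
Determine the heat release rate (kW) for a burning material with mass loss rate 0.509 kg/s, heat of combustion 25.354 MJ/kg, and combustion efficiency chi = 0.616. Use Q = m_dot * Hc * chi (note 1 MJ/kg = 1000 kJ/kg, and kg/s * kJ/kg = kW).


Hc = 25.354 MJ/kg = 25.354 * 1000 kJ/kg = 25354 kJ/kg
Q = 0.509 kg/s * 25354 kJ/kg * 0.616 = 7949.6 kW

7949.6 kW


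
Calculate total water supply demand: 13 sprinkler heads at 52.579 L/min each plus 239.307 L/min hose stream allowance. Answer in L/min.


Sprinkler demand = 13 * 52.579 = 683.527 L/min
Total = 683.527 + 239.307 = 922.834 L/min

922.834 L/min


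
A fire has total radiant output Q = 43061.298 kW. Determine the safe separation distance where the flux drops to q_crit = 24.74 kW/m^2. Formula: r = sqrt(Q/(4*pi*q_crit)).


4*pi*q_crit = 310.89
Q/(4*pi*q_crit) = 138.51
r = sqrt(138.51) = 11.769 m

11.769 m


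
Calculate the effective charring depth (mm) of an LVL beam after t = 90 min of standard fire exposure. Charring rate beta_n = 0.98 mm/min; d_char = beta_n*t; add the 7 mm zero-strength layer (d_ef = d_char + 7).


d_char = 0.98 * 90 = 88.2 mm
d_ef = 88.2 + 1.0*7 = 95.2 mm

95.2 mm


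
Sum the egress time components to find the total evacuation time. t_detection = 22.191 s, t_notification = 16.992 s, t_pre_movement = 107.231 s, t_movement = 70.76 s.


Total = 22.191 + 16.992 + 107.231 + 70.76 = 217.174 s

217.174 s


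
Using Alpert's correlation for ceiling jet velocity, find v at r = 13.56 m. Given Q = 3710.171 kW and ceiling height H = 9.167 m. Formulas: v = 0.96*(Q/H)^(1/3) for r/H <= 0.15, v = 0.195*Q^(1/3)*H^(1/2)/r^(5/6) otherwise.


r/H = 13.56 / 9.167 = 1.4792
r/H > 0.15, so v = 0.195*Q^(1/3)*H^(1/2)/r^(5/6)
Q^(1/3) = 15.481
H^(1/2) = 3.0277
r^(5/6) = 8.7811
v = 0.195 * 15.481 * 3.0277 / 8.7811 = 1.0409 m/s

1.0409 m/s


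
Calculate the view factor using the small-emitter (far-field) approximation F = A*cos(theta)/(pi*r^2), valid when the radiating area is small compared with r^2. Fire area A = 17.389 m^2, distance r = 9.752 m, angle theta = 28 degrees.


cos(28 deg) = 0.88295
pi*r^2 = 298.77
F = 17.389 * 0.88295 / 298.77 = 0.051389

0.051389


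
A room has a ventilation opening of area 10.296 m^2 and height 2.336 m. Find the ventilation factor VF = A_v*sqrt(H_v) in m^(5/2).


sqrt(H_v) = 1.5284
VF = 10.296 * 1.5284 = 15.736 m^(5/2)

15.736 m^(5/2)


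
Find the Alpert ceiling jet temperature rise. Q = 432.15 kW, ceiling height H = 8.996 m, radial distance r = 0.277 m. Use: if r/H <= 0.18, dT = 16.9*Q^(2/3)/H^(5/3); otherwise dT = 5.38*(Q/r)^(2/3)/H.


r/H = 0.277 / 8.996 = 0.030791
r/H <= 0.18, so dT = 16.9*Q^(2/3)/H^(5/3)
Q^(2/3) = 57.160
H^(5/3) = 38.912
dT = 16.9 * 57.160 / 38.912 = 24.825 K

24.825 K


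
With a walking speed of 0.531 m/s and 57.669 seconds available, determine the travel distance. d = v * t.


d = 0.531 * 57.669 = 30.622 m

30.622 m


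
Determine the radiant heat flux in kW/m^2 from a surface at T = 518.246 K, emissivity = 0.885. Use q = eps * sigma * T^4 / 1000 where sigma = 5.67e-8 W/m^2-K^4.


T^4 = 7.2135e+10
q = 0.885 * 5.67e-8 * 7.2135e+10 / 1000 = 3.6197 kW/m^2

3.6197 kW/m^2


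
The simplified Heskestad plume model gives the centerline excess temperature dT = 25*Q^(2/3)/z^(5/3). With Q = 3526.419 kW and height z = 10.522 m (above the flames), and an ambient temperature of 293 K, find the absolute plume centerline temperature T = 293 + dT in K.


Q^(2/3) = 231.68
z^(5/3) = 50.524
dT = 25 * 231.68 / 50.524 = 114.64 K
T = 293 + 114.64 = 407.64 K

407.64 K


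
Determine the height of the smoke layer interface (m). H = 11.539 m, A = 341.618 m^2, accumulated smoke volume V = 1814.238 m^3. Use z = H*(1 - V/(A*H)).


V/(A*H) = 0.46024
1 - 0.46024 = 0.53976
z = 11.539 * 0.53976 = 6.2283 m

6.2283 m


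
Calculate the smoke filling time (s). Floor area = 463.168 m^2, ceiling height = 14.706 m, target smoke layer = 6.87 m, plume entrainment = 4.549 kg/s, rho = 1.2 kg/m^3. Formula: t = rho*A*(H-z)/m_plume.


H - z = 7.836 m
t = 1.2 * 463.168 * 7.836 / 4.549 = 957.41 s

957.41 s


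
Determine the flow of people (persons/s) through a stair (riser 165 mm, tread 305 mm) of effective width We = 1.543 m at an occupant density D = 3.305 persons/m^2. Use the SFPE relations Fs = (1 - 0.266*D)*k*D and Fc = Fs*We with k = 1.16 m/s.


1 - 0.266*D = 1 - 0.266*3.305 = 0.12087
Fs = 0.12087 * 1.16 * 3.305 = 0.46339 persons/(s*m)
Fc = 0.46339 * 1.543 = 0.71501 persons/s

0.71501 persons/s


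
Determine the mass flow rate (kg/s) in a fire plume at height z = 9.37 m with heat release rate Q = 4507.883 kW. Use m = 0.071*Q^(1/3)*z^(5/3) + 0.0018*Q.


Q^(1/3) = 16.519
z^(5/3) = 41.645
First term = 0.071 * 16.519 * 41.645 = 48.844
Second term = 0.0018 * 4507.883 = 8.1142
m = 56.959 kg/s

56.959 kg/s


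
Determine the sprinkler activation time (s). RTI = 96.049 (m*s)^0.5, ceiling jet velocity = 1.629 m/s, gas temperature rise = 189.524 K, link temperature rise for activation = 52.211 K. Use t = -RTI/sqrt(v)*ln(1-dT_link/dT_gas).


dT_link/dT_gas = 0.27548
ln(1 - 0.27548) = -0.32225
t = -96.049 / sqrt(1.629) * -0.32225 = 24.251 s

24.251 s


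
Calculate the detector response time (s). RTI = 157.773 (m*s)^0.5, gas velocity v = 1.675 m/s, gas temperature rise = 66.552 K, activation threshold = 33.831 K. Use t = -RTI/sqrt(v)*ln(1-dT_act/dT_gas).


dT_act/dT_gas = 0.50834
ln(1 - 0.50834) = -0.70997
t = -157.773 / sqrt(1.675) * -0.70997 = 86.549 s

86.549 s


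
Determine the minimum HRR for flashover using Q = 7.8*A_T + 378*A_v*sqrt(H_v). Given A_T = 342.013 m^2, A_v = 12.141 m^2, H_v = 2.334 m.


7.8*A_T = 2667.7
sqrt(H_v) = 1.5277
378*A_v*sqrt(H_v) = 7011.3
Q = 2667.7 + 7011.3 = 9679.0 kW

9679.0 kW


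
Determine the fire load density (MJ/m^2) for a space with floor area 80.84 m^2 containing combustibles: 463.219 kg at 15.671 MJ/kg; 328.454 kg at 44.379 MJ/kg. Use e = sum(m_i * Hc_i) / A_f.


Total energy = 463.219*15.671 + 328.454*44.379
= 7259.105 + 14576.46
= 21835.57 MJ
e = 21835.57 / 80.84 = 270.11 MJ/m^2

270.11 MJ/m^2


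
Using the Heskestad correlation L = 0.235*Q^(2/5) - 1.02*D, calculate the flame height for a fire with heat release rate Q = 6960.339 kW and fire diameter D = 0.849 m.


Q^(2/5) = 34.439
0.235 * Q^(2/5) = 8.0932
1.02 * D = 0.86598
L = 7.2272 m

7.2272 m


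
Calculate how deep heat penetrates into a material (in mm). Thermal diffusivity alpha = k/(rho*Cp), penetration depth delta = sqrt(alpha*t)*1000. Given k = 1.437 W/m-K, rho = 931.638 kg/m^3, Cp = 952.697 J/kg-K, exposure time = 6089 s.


alpha = 1.437 / (931.638 * 952.697) = 1.6190e-06 m^2/s
alpha * t = 0.0098583
delta = sqrt(0.0098583) * 1000 = 99.289 mm

99.289 mm


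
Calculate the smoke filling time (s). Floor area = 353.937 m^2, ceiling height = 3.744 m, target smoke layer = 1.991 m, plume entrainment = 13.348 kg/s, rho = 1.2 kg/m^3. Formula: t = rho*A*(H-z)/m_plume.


H - z = 1.753 m
t = 1.2 * 353.937 * 1.753 / 13.348 = 55.779 s

55.779 s


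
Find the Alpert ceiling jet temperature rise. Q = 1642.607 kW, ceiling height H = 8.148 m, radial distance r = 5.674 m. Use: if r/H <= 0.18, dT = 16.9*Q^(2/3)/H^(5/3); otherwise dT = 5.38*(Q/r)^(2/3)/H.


r/H = 5.674 / 8.148 = 0.69637
r/H > 0.18, so dT = 5.38*(Q/r)^(2/3)/H
Q/r = 289.50
(Q/r)^(2/3) = 43.762
dT = 5.38 * 43.762 / 8.148 = 28.895 K

28.895 K


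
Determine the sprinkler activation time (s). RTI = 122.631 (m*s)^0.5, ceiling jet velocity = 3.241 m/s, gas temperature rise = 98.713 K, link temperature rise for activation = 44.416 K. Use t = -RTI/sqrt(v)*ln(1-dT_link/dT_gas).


dT_link/dT_gas = 0.44995
ln(1 - 0.44995) = -0.59775
t = -122.631 / sqrt(3.241) * -0.59775 = 40.717 s

40.717 s


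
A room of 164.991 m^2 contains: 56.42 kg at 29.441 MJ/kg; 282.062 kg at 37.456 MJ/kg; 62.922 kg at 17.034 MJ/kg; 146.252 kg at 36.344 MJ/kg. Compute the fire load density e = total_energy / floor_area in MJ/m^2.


Total energy = 56.42*29.441 + 282.062*37.456 + 62.922*17.034 + 146.252*36.344
= 1661.061 + 10564.91 + 1071.813 + 5315.383
= 18613.17 MJ
e = 18613.17 / 164.991 = 112.81 MJ/m^2

112.81 MJ/m^2


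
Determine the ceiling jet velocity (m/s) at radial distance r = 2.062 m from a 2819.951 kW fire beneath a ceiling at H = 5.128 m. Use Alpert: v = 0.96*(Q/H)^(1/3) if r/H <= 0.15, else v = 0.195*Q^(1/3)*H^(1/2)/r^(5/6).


r/H = 2.062 / 5.128 = 0.40211
r/H > 0.15, so v = 0.195*Q^(1/3)*H^(1/2)/r^(5/6)
Q^(1/3) = 14.128
H^(1/2) = 2.2645
r^(5/6) = 1.8277
v = 0.195 * 14.128 * 2.2645 / 1.8277 = 3.4134 m/s

3.4134 m/s


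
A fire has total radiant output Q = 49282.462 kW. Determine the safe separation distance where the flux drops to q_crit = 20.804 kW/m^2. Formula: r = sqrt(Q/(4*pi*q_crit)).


4*pi*q_crit = 261.43
Q/(4*pi*q_crit) = 188.51
r = sqrt(188.51) = 13.730 m

13.730 m


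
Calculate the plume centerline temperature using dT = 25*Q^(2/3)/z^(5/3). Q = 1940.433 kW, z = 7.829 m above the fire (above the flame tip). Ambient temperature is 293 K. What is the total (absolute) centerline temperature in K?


Q^(2/3) = 155.57
z^(5/3) = 30.868
dT = 25 * 155.57 / 30.868 = 126.00 K
T = 293 + 126.00 = 419.00 K

419.00 K


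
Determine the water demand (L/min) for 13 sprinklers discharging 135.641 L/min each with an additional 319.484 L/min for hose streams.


Sprinkler demand = 13 * 135.641 = 1763.333 L/min
Total = 1763.333 + 319.484 = 2082.817 L/min

2082.817 L/min


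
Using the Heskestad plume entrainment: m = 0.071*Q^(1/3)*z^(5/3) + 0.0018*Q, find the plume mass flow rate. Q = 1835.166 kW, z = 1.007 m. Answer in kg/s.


Q^(1/3) = 12.243
z^(5/3) = 1.0117
First term = 0.071 * 12.243 * 1.0117 = 0.87943
Second term = 0.0018 * 1835.166 = 3.3033
m = 4.1827 kg/s

4.1827 kg/s


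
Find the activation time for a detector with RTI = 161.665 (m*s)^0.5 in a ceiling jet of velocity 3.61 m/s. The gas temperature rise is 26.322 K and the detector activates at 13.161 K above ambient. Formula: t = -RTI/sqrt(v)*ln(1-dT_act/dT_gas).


dT_act/dT_gas = 0.5
ln(1 - 0.5) = -0.69315
t = -161.665 / sqrt(3.61) * -0.69315 = 58.978 s

58.978 s


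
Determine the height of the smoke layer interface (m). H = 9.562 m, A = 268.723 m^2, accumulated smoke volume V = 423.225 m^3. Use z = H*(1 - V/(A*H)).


V/(A*H) = 0.16471
1 - 0.16471 = 0.83529
z = 9.562 * 0.83529 = 7.9871 m

7.9871 m


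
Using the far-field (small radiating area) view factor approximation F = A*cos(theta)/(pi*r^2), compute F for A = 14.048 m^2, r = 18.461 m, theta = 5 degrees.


cos(5 deg) = 0.99619
pi*r^2 = 1070.7
F = 14.048 * 0.99619 / 1070.7 = 0.013071

0.013071


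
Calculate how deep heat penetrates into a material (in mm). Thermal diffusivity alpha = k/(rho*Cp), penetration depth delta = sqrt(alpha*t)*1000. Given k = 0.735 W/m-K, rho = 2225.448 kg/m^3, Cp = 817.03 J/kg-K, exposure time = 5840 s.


alpha = 0.735 / (2225.448 * 817.03) = 4.0423e-07 m^2/s
alpha * t = 0.0023607
delta = sqrt(0.0023607) * 1000 = 48.587 mm

48.587 mm


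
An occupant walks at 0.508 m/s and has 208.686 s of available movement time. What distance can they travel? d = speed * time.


d = 0.508 * 208.686 = 106.01 m

106.01 m


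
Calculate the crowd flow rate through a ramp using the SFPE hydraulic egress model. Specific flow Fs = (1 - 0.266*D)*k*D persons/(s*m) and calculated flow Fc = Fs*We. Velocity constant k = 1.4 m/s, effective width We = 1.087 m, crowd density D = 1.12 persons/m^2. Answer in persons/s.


1 - 0.266*D = 1 - 0.266*1.12 = 0.70208
Fs = 0.70208 * 1.4 * 1.12 = 1.1009 persons/(s*m)
Fc = 1.1009 * 1.087 = 1.1966 persons/s

1.1966 persons/s


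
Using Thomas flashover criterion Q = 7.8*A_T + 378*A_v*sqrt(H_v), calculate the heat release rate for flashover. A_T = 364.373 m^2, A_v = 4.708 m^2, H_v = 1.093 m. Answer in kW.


7.8*A_T = 2842.1
sqrt(H_v) = 1.0455
378*A_v*sqrt(H_v) = 1860.5
Q = 2842.1 + 1860.5 = 4702.6 kW

4702.6 kW


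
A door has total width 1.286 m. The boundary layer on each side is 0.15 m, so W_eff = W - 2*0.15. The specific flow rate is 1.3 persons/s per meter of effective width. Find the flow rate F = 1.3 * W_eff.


W_eff = 1.286 - 0.30 = 0.986 m
F = 1.3 * 0.986 = 1.2818 persons/s

1.2818 persons/s


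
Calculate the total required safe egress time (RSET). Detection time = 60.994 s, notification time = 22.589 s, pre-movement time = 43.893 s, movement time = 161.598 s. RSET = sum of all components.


Total = 60.994 + 22.589 + 43.893 + 161.598 = 289.074 s

289.074 s
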